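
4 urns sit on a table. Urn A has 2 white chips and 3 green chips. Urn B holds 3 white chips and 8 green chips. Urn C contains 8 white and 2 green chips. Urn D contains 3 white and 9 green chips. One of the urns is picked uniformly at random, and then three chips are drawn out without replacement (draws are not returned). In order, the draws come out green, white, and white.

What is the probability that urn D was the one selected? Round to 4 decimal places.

The likelihood of the observed sequence under each hypothesis: P(data | urn A) = (3/5)(2/4)(1/3) = 0.1; P(data | urn B) = (8/11)(3/10)(2/9) = 0.048485; P(data | urn C) = (2/10)(8/9)(7/8) = 0.15556; P(data | urn D) = (9/12)(3/11)(2/10) = 0.040909.
The prior-weighted likelihoods are 1/4 · 0.1 = 0.025, 1/4 · 0.048485 = 0.012121, 1/4 · 0.15556 = 0.038889, 1/4 · 0.040909 = 0.010227; these sum to 0.086237.
So P(urn D | data) = (0.010227) / (0.086237) = 0.11859.

0.1186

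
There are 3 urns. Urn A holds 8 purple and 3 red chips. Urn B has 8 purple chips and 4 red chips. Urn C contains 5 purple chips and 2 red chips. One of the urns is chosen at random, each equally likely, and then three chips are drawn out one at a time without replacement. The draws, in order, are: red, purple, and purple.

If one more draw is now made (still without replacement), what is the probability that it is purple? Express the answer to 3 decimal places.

0.723

The likelihood of the observed sequence under each hypothesis: P(data | urn A) = (3/11)(8/10)(7/9) = 28/165; P(data | urn B) = (4/12)(8/11)(7/10) = 28/165; P(data | urn C) = (2/7)(5/6)(4/5) = 4/21.
Multiplying each by its prior: 1/3 · 28/165 = 28/495, 1/3 · 28/165 = 28/495, 1/3 · 4/21 = 4/63; with total 68/385.
Normalising, the posterior is P(urn A | data) = 49/153, P(urn B | data) = 49/153, P(urn C | data) = 55/153.
The predictive probability is P(purple next | data) = (3/4)(49/153) + (2/3)(49/153) + (3/4)(55/153) = 332/459.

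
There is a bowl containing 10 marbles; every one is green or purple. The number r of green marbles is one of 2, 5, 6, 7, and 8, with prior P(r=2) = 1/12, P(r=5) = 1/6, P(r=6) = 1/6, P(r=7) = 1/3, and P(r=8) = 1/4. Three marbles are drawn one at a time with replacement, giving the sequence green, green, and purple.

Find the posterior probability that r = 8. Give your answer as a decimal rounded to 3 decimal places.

0.249

Under each hypothesis, the probability of the observed sequence is: P(data | r = 2) = (2/10)(2/10)(8/10) = 0.032; P(data | r = 5) = (5/10)(5/10)(5/10) = 0.125; P(data | r = 6) = (6/10)(6/10)(4/10) = 0.144; P(data | r = 7) = (7/10)(7/10)(3/10) = 0.147; P(data | r = 8) = (8/10)(8/10)(2/10) = 0.128.
Weighting by the prior gives 1/12 · 0.032 = 0.0026667, 1/6 · 0.125 = 0.020833, 1/6 · 0.144 = 0.024, 1/3 · 0.147 = 0.049, 1/4 · 0.128 = 0.032; summing to 0.1285.
Hence P(r = 8 | data) = (0.032) / (0.1285) = 0.24903.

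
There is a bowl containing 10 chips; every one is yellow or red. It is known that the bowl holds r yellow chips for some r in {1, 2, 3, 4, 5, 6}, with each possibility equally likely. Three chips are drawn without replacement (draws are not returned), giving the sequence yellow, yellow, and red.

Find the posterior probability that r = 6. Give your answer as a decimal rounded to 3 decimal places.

Under each hypothesis, the probability of the observed sequence is: P(data | r = 1) = (1/10)(0/9) = 0; P(data | r = 2) = (2/10)(1/9)(8/8) = 1/45; P(data | r = 3) = (3/10)(2/9)(7/8) = 7/120; P(data | r = 4) = (4/10)(3/9)(6/8) = 1/10; P(data | r = 5) = (5/10)(4/9)(5/8) = 5/36; P(data | r = 6) = (6/10)(5/9)(4/8) = 1/6.
Weighting by the prior gives 1/6 · 0 = 0, 1/6 · 1/45 = 1/270, 1/6 · 7/120 = 7/720, 1/6 · 1/10 = 1/60, 1/6 · 5/36 = 5/216, 1/6 · 1/6 = 1/36; summing to 35/432.
By Bayes' rule, P(r = 6 | data) = (1/36) / (35/432) = 12/35.

0.343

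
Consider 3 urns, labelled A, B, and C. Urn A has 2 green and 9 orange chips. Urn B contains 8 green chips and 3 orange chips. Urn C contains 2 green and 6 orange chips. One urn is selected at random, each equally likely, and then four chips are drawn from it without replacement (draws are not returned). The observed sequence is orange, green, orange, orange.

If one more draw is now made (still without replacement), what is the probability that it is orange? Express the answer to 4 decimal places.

The likelihood of the observed sequence under each hypothesis: P(data | urn A) = (9/11)(2/10)(8/9)(7/8) = 7/55; P(data | urn B) = (3/11)(8/10)(2/9)(1/8) = 1/165; P(data | urn C) = (6/8)(2/7)(5/6)(4/5) = 1/7.
Multiplying each by its prior: 1/3 · 7/55 = 7/165, 1/3 · 1/165 = 1/495, 1/3 · 1/7 = 1/21; with total 29/315.
The posterior is then P(urn A | data) = 0.46082, P(urn B | data) = 0.021944, P(urn C | data) = 0.51724.
So P(orange next | data) = Σ P(orange next | H) P(H | data) = (6/7)(0.46082) + (0)(0.021944) + (3/4)(0.51724) = 0.78292.

0.7829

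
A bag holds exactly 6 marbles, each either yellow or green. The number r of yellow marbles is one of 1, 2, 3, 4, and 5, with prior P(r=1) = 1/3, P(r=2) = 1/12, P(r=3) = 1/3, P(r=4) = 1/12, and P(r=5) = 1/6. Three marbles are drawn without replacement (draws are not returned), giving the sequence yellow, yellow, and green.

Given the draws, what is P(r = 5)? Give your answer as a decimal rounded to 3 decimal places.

0.278

For each hypothesis, P(data | H) works out to: P(data | r = 1) = (1/6)(0/5) = 0; P(data | r = 2) = (2/6)(1/5)(4/4) = 1/15; P(data | r = 3) = (3/6)(2/5)(3/4) = 3/20; P(data | r = 4) = (4/6)(3/5)(2/4) = 1/5; P(data | r = 5) = (5/6)(4/5)(1/4) = 1/6.
The prior-weighted likelihoods are 1/3 · 0 = 0, 1/12 · 1/15 = 1/180, 1/3 · 3/20 = 1/20, 1/12 · 1/5 = 1/60, 1/6 · 1/6 = 1/36; summing to 1/10.
Therefore the posterior P(r = 5 | data) = (1/36) / (1/10) = 5/18.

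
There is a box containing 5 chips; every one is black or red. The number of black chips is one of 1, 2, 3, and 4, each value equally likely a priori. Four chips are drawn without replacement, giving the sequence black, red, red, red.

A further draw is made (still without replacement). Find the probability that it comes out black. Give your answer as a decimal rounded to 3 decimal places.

0.333

The likelihood of the observed sequence under each hypothesis: P(data | r = 1) = (1/5)(4/4)(3/3)(2/2) = 1/5; P(data | r = 2) = (2/5)(3/4)(2/3)(1/2) = 1/10; P(data | r = 3) = (3/5)(2/4)(1/3)(0/2) = 0; P(data | r = 4) = (4/5)(1/4)(0/3) = 0.
Weighting by the prior gives 1/4 · 1/5 = 1/20, 1/4 · 1/10 = 1/40, 1/4 · 0 = 0, 1/4 · 0 = 0; these sum to 3/40.
Dividing through by the total gives posterior P(r = 1 | data) = 2/3, P(r = 2 | data) = 1/3, P(r = 3 | data) = 0, P(r = 4 | data) = 0.
The predictive probability is P(black next | data) = (0)(2/3) + (1)(1/3) = 1/3.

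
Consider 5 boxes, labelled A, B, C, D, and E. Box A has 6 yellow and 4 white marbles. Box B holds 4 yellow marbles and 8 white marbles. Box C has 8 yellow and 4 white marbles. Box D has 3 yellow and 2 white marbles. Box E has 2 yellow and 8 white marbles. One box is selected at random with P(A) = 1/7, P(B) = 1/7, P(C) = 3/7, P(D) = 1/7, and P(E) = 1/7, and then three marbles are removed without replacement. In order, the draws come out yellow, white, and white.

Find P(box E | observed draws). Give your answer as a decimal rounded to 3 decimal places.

0.209

The likelihood of the observed sequence under each hypothesis: P(data | box A) = (6/10)(4/9)(3/8) = 0.1; P(data | box B) = (4/12)(8/11)(7/10) = 0.1697; P(data | box C) = (8/12)(4/11)(3/10) = 0.072727; P(data | box D) = (3/5)(2/4)(1/3) = 0.1; P(data | box E) = (2/10)(8/9)(7/8) = 0.15556.
Weighting by the prior gives 1/7 · 0.1 = 0.014286, 1/7 · 0.1697 = 0.024242, 3/7 · 0.072727 = 0.031169, 1/7 · 0.1 = 0.014286, 1/7 · 0.15556 = 0.022222; with total 0.1062.
Hence P(box E | data) = (0.022222) / (0.1062) = 0.20924.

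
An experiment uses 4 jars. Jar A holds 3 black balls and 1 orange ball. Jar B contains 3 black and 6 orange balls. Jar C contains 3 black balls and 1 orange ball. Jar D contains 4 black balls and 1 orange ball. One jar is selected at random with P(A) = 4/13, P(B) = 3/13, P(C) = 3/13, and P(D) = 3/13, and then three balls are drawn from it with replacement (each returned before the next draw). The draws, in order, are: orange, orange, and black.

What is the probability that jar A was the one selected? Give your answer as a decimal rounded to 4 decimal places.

Compute the likelihood of the observed sequence for each case: P(data | jar A) = (1/4)(1/4)(3/4) = 0.046875; P(data | jar B) = (6/9)(6/9)(3/9) = 0.14815; P(data | jar C) = (1/4)(1/4)(3/4) = 0.046875; P(data | jar D) = (1/5)(1/5)(4/5) = 0.032.
Weighting by the prior gives 4/13 · 0.046875 = 0.014423, 3/13 · 0.14815 = 0.034188, 3/13 · 0.046875 = 0.010817, 3/13 · 0.032 = 0.0073846; with total 0.066813.
Hence P(jar A | data) = (0.014423) / (0.066813) = 0.21587.

0.2159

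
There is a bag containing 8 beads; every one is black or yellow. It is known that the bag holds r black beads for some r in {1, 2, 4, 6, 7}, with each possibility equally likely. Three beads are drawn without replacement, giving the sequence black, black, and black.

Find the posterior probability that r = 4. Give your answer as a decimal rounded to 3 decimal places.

Under each hypothesis, the probability of the observed sequence is: P(data | r = 1) = (1/8)(0/7) = 0; P(data | r = 2) = (2/8)(1/7)(0/6) = 0; P(data | r = 4) = (4/8)(3/7)(2/6) = 1/14; P(data | r = 6) = (6/8)(5/7)(4/6) = 5/14; P(data | r = 7) = (7/8)(6/7)(5/6) = 5/8.
Multiplying each by its prior: 1/5 · 0 = 0, 1/5 · 0 = 0, 1/5 · 1/14 = 1/70, 1/5 · 5/14 = 1/14, 1/5 · 5/8 = 1/8; summing to 59/280.
So P(r = 4 | data) = (1/70) / (59/280) = 4/59.

0.068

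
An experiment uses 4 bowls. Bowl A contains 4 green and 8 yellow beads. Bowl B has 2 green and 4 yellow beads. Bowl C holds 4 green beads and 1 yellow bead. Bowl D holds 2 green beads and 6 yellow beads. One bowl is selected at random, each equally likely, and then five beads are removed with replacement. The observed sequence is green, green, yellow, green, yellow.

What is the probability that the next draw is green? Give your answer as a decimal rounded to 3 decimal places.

0.475

Under each hypothesis, the probability of the observed sequence is: P(data | bowl A) = (4/12)(4/12)(8/12)(4/12)(8/12) = 0.016461; P(data | bowl B) = (2/6)(2/6)(4/6)(2/6)(4/6) = 0.016461; P(data | bowl C) = (4/5)(4/5)(1/5)(4/5)(1/5) = 0.02048; P(data | bowl D) = (2/8)(2/8)(6/8)(2/8)(6/8) = 0.0087891.
The prior-weighted likelihoods are 1/4 · 0.016461 = 0.0041152, 1/4 · 0.016461 = 0.0041152, 1/4 · 0.02048 = 0.00512, 1/4 · 0.0087891 = 0.0021973; with total 0.015548.
Dividing through by the total gives posterior P(bowl A | data) = 0.26468, P(bowl B | data) = 0.26468, P(bowl C | data) = 0.32931, P(bowl D | data) = 0.14132.
So P(green next | data) = Σ P(green next | H) P(H | data) = (1/3)(0.26468) + (1/3)(0.26468) + (4/5)(0.32931) + (1/4)(0.14132) = 0.47523.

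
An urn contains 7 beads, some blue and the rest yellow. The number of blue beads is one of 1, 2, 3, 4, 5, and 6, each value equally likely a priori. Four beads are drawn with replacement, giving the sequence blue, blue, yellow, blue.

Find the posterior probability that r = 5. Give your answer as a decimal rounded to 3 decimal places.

0.308

Under each hypothesis, the probability of the observed sequence is: P(data | r = 1) = (1/7)(1/7)(6/7)(1/7) = 0.002499; P(data | r = 2) = (2/7)(2/7)(5/7)(2/7) = 0.01666; P(data | r = 3) = (3/7)(3/7)(4/7)(3/7) = 0.044981; P(data | r = 4) = (4/7)(4/7)(3/7)(4/7) = 0.079967; P(data | r = 5) = (5/7)(5/7)(2/7)(5/7) = 0.10412; P(data | r = 6) = (6/7)(6/7)(1/7)(6/7) = 0.089963.
Multiplying each by its prior: 1/6 · 0.002499 = 0.00041649, 1/6 · 0.01666 = 0.0027766, 1/6 · 0.044981 = 0.0074969, 1/6 · 0.079967 = 0.013328, 1/6 · 0.10412 = 0.017354, 1/6 · 0.089963 = 0.014994; with total 0.056365.
So P(r = 5 | data) = (0.017354) / (0.056365) = 0.30788.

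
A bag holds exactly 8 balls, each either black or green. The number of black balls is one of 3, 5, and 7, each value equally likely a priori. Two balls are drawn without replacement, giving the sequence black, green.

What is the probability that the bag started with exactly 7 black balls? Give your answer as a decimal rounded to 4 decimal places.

0.1892

For each hypothesis, P(data | H) works out to: P(data | r = 3) = (3/8)(5/7) = 15/56; P(data | r = 5) = (5/8)(3/7) = 15/56; P(data | r = 7) = (7/8)(1/7) = 1/8.
The prior-weighted likelihoods are 1/3 · 15/56 = 5/56, 1/3 · 15/56 = 5/56, 1/3 · 1/8 = 1/24; these sum to 37/168.
So P(r = 7 | data) = (1/24) / (37/168) = 7/37.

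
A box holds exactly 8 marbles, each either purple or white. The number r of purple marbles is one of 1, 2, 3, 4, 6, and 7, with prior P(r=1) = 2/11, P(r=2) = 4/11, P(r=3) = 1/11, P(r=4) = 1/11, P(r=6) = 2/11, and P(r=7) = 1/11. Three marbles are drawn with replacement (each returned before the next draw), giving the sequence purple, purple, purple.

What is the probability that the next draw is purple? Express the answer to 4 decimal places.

0.7494

For each hypothesis, P(data | H) works out to: P(data | r = 1) = (1/8)(1/8)(1/8) = 0.0019531; P(data | r = 2) = (2/8)(2/8)(2/8) = 0.015625; P(data | r = 3) = (3/8)(3/8)(3/8) = 0.052734; P(data | r = 4) = (4/8)(4/8)(4/8) = 0.125; P(data | r = 6) = (6/8)(6/8)(6/8) = 0.42188; P(data | r = 7) = (7/8)(7/8)(7/8) = 0.66992.
The prior-weighted likelihoods are 2/11 · 0.0019531 = 0.00035511, 4/11 · 0.015625 = 0.0056818, 1/11 · 0.052734 = 0.004794, 1/11 · 0.125 = 0.011364, 2/11 · 0.42188 = 0.076705, 1/11 · 0.66992 = 0.060902; with total 0.1598.
Normalising, the posterior is P(r = 1 | data) = 0.0022222, P(r = 2 | data) = 0.035556, P(r = 3 | data) = 0.03, P(r = 4 | data) = 0.071111, P(r = 6 | data) = 0.48, P(r = 7 | data) = 0.38111.
The predictive probability is P(purple next | data) = (1/8)(0.0022222) + (1/4)(0.035556) + (3/8)(0.03) + (1/2)(0.071111) + (3/4)(0.48) + (7/8)(0.38111) = 0.74944.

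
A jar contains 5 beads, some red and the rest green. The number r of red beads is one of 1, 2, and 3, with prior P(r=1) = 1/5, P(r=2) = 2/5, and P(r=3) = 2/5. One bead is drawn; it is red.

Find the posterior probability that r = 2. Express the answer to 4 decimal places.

0.3636

Compute the likelihood of this draw for each case: P(data | r = 1) = (1/5) = 1/5; P(data | r = 2) = (2/5) = 2/5; P(data | r = 3) = (3/5) = 3/5.
The prior-weighted likelihoods are 1/5 · 1/5 = 1/25, 2/5 · 2/5 = 4/25, 2/5 · 3/5 = 6/25; with total 11/25.
By Bayes' rule, P(r = 2 | data) = (4/25) / (11/25) = 4/11.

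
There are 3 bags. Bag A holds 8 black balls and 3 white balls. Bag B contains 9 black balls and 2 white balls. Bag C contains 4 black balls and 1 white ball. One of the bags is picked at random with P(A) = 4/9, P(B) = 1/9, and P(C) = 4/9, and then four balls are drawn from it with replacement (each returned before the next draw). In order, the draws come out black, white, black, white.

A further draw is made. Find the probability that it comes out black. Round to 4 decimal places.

The likelihood of the observed sequence under each hypothesis: P(data | bag A) = (8/11)(3/11)(8/11)(3/11) = 0.039342; P(data | bag B) = (9/11)(2/11)(9/11)(2/11) = 0.02213; P(data | bag C) = (4/5)(1/5)(4/5)(1/5) = 0.0256.
The prior-weighted likelihoods are 4/9 · 0.039342 = 0.017485, 1/9 · 0.02213 = 0.0024588, 4/9 · 0.0256 = 0.011378; these sum to 0.031322.
Normalising, the posterior is P(bag A | data) = 0.55824, P(bag B | data) = 0.078503, P(bag C | data) = 0.36325.
So P(black next | data) = Σ P(black next | H) P(H | data) = (8/11)(0.55824) + (9/11)(0.078503) + (4/5)(0.36325) = 0.76083.

0.7608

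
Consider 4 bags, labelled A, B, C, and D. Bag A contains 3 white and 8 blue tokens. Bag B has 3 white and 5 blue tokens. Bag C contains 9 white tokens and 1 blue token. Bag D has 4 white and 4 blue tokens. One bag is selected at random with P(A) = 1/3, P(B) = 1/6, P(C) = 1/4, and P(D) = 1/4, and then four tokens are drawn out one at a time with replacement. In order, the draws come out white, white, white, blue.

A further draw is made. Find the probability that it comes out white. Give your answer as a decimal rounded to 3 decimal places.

Compute the likelihood of the observed sequence for each case: P(data | bag A) = (3/11)(3/11)(3/11)(8/11) = 0.014753; P(data | bag B) = (3/8)(3/8)(3/8)(5/8) = 0.032959; P(data | bag C) = (9/10)(9/10)(9/10)(1/10) = 0.0729; P(data | bag D) = (4/8)(4/8)(4/8)(4/8) = 0.0625.
Multiplying each by its prior: 1/3 · 0.014753 = 0.0049177, 1/6 · 0.032959 = 0.0054932, 1/4 · 0.0729 = 0.018225, 1/4 · 0.0625 = 0.015625; with total 0.044261.
Dividing through by the total gives posterior P(bag A | data) = 0.11111, P(bag B | data) = 0.12411, P(bag C | data) = 0.41176, P(bag D | data) = 0.35302.
The predictive probability is P(white next | data) = (3/11)(0.11111) + (3/8)(0.12411) + (9/10)(0.41176) + (1/2)(0.35302) = 0.62394.

0.624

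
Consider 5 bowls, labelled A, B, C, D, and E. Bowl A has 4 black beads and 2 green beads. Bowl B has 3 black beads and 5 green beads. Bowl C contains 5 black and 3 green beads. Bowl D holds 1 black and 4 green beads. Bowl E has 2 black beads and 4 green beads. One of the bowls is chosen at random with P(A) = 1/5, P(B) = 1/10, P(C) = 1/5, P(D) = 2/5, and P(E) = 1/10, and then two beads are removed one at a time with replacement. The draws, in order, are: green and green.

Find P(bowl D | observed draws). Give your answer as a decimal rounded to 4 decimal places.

0.6567

The likelihood of the observed sequence under each hypothesis: P(data | bowl A) = (2/6)(2/6) = 0.11111; P(data | bowl B) = (5/8)(5/8) = 0.39062; P(data | bowl C) = (3/8)(3/8) = 0.14062; P(data | bowl D) = (4/5)(4/5) = 0.64; P(data | bowl E) = (4/6)(4/6) = 0.44444.
The prior-weighted likelihoods are 1/5 · 0.11111 = 0.022222, 1/10 · 0.39062 = 0.039062, 1/5 · 0.14062 = 0.028125, 2/5 · 0.64 = 0.256, 1/10 · 0.44444 = 0.044444; summing to 0.38985.
Therefore the posterior P(bowl D | data) = (0.256) / (0.38985) = 0.65666.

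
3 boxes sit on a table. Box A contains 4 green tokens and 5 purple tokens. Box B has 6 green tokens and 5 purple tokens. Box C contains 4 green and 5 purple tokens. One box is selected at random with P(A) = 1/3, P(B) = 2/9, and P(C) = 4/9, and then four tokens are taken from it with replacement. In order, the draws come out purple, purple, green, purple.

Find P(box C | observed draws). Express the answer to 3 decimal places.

0.479

Under each hypothesis, the probability of the observed sequence is: P(data | box A) = (5/9)(5/9)(4/9)(5/9) = 0.076208; P(data | box B) = (5/11)(5/11)(6/11)(5/11) = 0.051226; P(data | box C) = (5/9)(5/9)(4/9)(5/9) = 0.076208.
The prior-weighted likelihoods are 1/3 · 0.076208 = 0.025403, 2/9 · 0.051226 = 0.011384, 4/9 · 0.076208 = 0.03387; with total 0.070656.
By Bayes' rule, P(box C | data) = (0.03387) / (0.070656) = 0.47936.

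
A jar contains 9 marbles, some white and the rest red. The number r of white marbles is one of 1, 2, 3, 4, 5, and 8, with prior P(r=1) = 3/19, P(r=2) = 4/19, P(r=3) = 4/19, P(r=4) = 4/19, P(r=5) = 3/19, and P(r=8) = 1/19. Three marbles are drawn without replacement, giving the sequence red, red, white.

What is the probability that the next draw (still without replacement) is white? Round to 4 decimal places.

0.3343

Under each hypothesis, the probability of the observed sequence is: P(data | r = 1) = (8/9)(7/8)(1/7) = 0.11111; P(data | r = 2) = (7/9)(6/8)(2/7) = 0.16667; P(data | r = 3) = (6/9)(5/8)(3/7) = 0.17857; P(data | r = 4) = (5/9)(4/8)(4/7) = 0.15873; P(data | r = 5) = (4/9)(3/8)(5/7) = 0.11905; P(data | r = 8) = (1/9)(0/8) = 0.
Multiplying each by its prior: 3/19 · 0.11111 = 0.017544, 4/19 · 0.16667 = 0.035088, 4/19 · 0.17857 = 0.037594, 4/19 · 0.15873 = 0.033417, 3/19 · 0.11905 = 0.018797, 1/19 · 0 = 0; with total 0.14244.
Dividing through by the total gives posterior P(r = 1 | data) = 0.12317, P(r = 2 | data) = 0.24633, P(r = 3 | data) = 0.26393, P(r = 4 | data) = 0.2346, P(r = 5 | data) = 0.13196, P(r = 8 | data) = 0.
So P(white next | data) = Σ P(white next | H) P(H | data) = (0)(0.12317) + (1/6)(0.24633) + (1/3)(0.26393) + (1/2)(0.2346) + (2/3)(0.13196) = 0.33431.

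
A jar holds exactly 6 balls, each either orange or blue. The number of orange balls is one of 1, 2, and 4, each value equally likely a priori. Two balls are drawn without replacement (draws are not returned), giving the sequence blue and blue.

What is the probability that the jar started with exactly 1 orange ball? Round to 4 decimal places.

The likelihood of the observed sequence under each hypothesis: P(data | r = 1) = (5/6)(4/5) = 2/3; P(data | r = 2) = (4/6)(3/5) = 2/5; P(data | r = 4) = (2/6)(1/5) = 1/15.
Weighting by the prior gives 1/3 · 2/3 = 2/9, 1/3 · 2/5 = 2/15, 1/3 · 1/15 = 1/45; with total 17/45.
So P(r = 1 | data) = (2/9) / (17/45) = 10/17.

0.5882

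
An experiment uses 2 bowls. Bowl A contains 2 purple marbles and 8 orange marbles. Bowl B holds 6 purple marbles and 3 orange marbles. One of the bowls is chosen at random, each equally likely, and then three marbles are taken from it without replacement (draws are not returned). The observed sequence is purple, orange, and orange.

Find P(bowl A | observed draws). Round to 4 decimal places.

Compute the likelihood of the observed sequence for each case: P(data | bowl A) = (2/10)(8/9)(7/8) = 0.15556; P(data | bowl B) = (6/9)(3/8)(2/7) = 0.071429.
Weighting by the prior gives 1/2 · 0.15556 = 0.077778, 1/2 · 0.071429 = 0.035714; these sum to 0.11349.
So P(bowl A | data) = (0.077778) / (0.11349) = 0.68531.

0.6853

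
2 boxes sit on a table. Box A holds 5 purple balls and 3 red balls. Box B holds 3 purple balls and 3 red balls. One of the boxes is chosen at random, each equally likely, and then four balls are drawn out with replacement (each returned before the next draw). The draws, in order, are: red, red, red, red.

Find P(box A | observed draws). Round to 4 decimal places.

0.2404

The likelihood of the observed sequence under each hypothesis: P(data | box A) = (3/8)(3/8)(3/8)(3/8) = 0.019775; P(data | box B) = (3/6)(3/6)(3/6)(3/6) = 0.0625.
Multiplying each by its prior: 1/2 · 0.019775 = 0.0098877, 1/2 · 0.0625 = 0.03125; summing to 0.041138.
By Bayes' rule, P(box A | data) = (0.0098877) / (0.041138) = 0.24036.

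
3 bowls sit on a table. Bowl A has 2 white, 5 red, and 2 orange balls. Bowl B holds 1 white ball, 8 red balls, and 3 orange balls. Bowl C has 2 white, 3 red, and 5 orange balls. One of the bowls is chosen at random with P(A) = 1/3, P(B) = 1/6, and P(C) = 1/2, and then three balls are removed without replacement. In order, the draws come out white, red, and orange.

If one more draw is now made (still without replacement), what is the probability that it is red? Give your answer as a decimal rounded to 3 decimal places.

Compute the likelihood of the observed sequence for each case: P(data | bowl A) = (2/9)(5/8)(2/7) = 0.039683; P(data | bowl B) = (1/12)(8/11)(3/10) = 0.018182; P(data | bowl C) = (2/10)(3/9)(5/8) = 0.041667.
The prior-weighted likelihoods are 1/3 · 0.039683 = 0.013228, 1/6 · 0.018182 = 0.0030303, 1/2 · 0.041667 = 0.020833; summing to 0.037091.
Dividing through by the total gives posterior P(bowl A | data) = 0.35662, P(bowl B | data) = 0.081699, P(bowl C | data) = 0.56168.
Averaging over the posterior, P(red next | data) = (2/3)(0.35662) + (7/9)(0.081699) + (2/7)(0.56168) = 0.46177.

0.462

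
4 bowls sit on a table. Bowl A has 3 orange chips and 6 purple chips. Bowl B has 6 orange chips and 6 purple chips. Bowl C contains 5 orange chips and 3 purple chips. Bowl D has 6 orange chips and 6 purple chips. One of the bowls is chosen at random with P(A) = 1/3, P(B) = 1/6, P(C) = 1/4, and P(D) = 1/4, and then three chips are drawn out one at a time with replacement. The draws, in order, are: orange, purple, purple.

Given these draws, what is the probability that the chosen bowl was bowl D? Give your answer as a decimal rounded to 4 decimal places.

0.2532

Under each hypothesis, the probability of the observed sequence is: P(data | bowl A) = (3/9)(6/9)(6/9) = 0.14815; P(data | bowl B) = (6/12)(6/12)(6/12) = 0.125; P(data | bowl C) = (5/8)(3/8)(3/8) = 0.087891; P(data | bowl D) = (6/12)(6/12)(6/12) = 0.125.
Multiplying each by its prior: 1/3 · 0.14815 = 0.049383, 1/6 · 0.125 = 0.020833, 1/4 · 0.087891 = 0.021973, 1/4 · 0.125 = 0.03125; with total 0.12344.
Hence P(bowl D | data) = (0.03125) / (0.12344) = 0.25316.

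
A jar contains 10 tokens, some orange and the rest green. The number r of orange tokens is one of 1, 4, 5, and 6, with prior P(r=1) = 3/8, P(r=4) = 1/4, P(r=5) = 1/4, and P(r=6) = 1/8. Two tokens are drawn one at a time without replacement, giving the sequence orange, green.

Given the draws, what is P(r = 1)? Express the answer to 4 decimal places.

Under each hypothesis, the probability of the observed sequence is: P(data | r = 1) = (1/10)(9/9) = 1/10; P(data | r = 4) = (4/10)(6/9) = 4/15; P(data | r = 5) = (5/10)(5/9) = 5/18; P(data | r = 6) = (6/10)(4/9) = 4/15.
Multiplying each by its prior: 3/8 · 1/10 = 3/80, 1/4 · 4/15 = 1/15, 1/4 · 5/18 = 5/72, 1/8 · 4/15 = 1/30; with total 149/720.
Therefore the posterior P(r = 1 | data) = (3/80) / (149/720) = 27/149.

0.1812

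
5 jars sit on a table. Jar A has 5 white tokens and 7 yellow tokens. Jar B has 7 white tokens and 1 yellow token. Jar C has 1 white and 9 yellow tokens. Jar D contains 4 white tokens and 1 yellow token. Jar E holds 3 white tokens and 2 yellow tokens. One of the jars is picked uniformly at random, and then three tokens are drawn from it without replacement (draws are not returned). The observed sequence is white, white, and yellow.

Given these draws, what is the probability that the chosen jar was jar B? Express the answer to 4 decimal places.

0.1981

Under each hypothesis, the probability of the observed sequence is: P(data | jar A) = (5/12)(4/11)(7/10) = 0.10606; P(data | jar B) = (7/8)(6/7)(1/6) = 0.125; P(data | jar C) = (1/10)(0/9) = 0; P(data | jar D) = (4/5)(3/4)(1/3) = 0.2; P(data | jar E) = (3/5)(2/4)(2/3) = 0.2.
Weighting by the prior gives 1/5 · 0.10606 = 0.021212, 1/5 · 0.125 = 0.025, 1/5 · 0 = 0, 1/5 · 0.2 = 0.04, 1/5 · 0.2 = 0.04; summing to 0.12621.
Therefore the posterior P(jar B | data) = (0.025) / (0.12621) = 0.19808.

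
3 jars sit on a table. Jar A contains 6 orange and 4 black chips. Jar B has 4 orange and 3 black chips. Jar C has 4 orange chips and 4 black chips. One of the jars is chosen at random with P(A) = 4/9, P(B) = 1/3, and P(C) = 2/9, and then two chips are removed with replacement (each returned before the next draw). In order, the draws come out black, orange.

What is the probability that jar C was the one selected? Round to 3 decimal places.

0.228

Compute the likelihood of the observed sequence for each case: P(data | jar A) = (4/10)(6/10) = 0.24; P(data | jar B) = (3/7)(4/7) = 0.2449; P(data | jar C) = (4/8)(4/8) = 0.25.
Multiplying each by its prior: 4/9 · 0.24 = 0.10667, 1/3 · 0.2449 = 0.081633, 2/9 · 0.25 = 0.055556; summing to 0.24385.
By Bayes' rule, P(jar C | data) = (0.055556) / (0.24385) = 0.22782.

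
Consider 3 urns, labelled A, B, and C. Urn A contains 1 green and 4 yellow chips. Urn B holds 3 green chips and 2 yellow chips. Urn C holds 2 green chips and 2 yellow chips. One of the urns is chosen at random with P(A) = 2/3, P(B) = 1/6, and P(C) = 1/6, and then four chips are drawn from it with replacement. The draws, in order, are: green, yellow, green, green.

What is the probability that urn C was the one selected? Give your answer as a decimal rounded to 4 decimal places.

The likelihood of the observed sequence under each hypothesis: P(data | urn A) = (1/5)(4/5)(1/5)(1/5) = 0.0064; P(data | urn B) = (3/5)(2/5)(3/5)(3/5) = 0.0864; P(data | urn C) = (2/4)(2/4)(2/4)(2/4) = 0.0625.
Multiplying each by its prior: 2/3 · 0.0064 = 0.0042667, 1/6 · 0.0864 = 0.0144, 1/6 · 0.0625 = 0.010417; with total 0.029083.
So P(urn C | data) = (0.010417) / (0.029083) = 0.35817.

0.3582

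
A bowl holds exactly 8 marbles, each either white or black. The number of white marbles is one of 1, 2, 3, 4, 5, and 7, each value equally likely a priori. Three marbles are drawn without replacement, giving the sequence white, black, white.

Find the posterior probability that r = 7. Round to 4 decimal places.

0.2188

For each hypothesis, P(data | H) works out to: P(data | r = 1) = (1/8)(7/7)(0/6) = 0; P(data | r = 2) = (2/8)(6/7)(1/6) = 1/28; P(data | r = 3) = (3/8)(5/7)(2/6) = 5/56; P(data | r = 4) = (4/8)(4/7)(3/6) = 1/7; P(data | r = 5) = (5/8)(3/7)(4/6) = 5/28; P(data | r = 7) = (7/8)(1/7)(6/6) = 1/8.
Weighting by the prior gives 1/6 · 0 = 0, 1/6 · 1/28 = 1/168, 1/6 · 5/56 = 5/336, 1/6 · 1/7 = 1/42, 1/6 · 5/28 = 5/168, 1/6 · 1/8 = 1/48; summing to 2/21.
So P(r = 7 | data) = (1/48) / (2/21) = 7/32.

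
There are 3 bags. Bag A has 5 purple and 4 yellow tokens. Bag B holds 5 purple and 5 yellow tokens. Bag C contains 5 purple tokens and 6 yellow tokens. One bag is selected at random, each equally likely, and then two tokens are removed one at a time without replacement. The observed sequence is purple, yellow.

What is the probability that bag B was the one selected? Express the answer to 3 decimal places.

The likelihood of the observed sequence under each hypothesis: P(data | bag A) = (5/9)(4/8) = 5/18; P(data | bag B) = (5/10)(5/9) = 5/18; P(data | bag C) = (5/11)(6/10) = 3/11.
Multiplying each by its prior: 1/3 · 5/18 = 5/54, 1/3 · 5/18 = 5/54, 1/3 · 3/11 = 1/11; with total 82/297.
Therefore the posterior P(bag B | data) = (5/54) / (82/297) = 55/164.

0.335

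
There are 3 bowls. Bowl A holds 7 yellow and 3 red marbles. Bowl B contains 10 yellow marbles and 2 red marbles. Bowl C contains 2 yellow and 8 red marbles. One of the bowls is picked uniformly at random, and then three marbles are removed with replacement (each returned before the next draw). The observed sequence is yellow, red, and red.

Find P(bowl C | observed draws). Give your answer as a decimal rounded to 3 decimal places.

0.598

Under each hypothesis, the probability of the observed sequence is: P(data | bowl A) = (7/10)(3/10)(3/10) = 0.063; P(data | bowl B) = (10/12)(2/12)(2/12) = 0.023148; P(data | bowl C) = (2/10)(8/10)(8/10) = 0.128.
The prior-weighted likelihoods are 1/3 · 0.063 = 0.021, 1/3 · 0.023148 = 0.007716, 1/3 · 0.128 = 0.042667; with total 0.071383.
Hence P(bowl C | data) = (0.042667) / (0.071383) = 0.59772.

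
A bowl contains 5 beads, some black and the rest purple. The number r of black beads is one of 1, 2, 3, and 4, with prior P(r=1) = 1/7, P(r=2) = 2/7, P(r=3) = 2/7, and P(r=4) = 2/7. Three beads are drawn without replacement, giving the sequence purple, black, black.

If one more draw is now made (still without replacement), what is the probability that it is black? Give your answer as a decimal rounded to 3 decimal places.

The likelihood of the observed sequence under each hypothesis: P(data | r = 1) = (4/5)(1/4)(0/3) = 0; P(data | r = 2) = (3/5)(2/4)(1/3) = 1/10; P(data | r = 3) = (2/5)(3/4)(2/3) = 1/5; P(data | r = 4) = (1/5)(4/4)(3/3) = 1/5.
Weighting by the prior gives 1/7 · 0 = 0, 2/7 · 1/10 = 1/35, 2/7 · 1/5 = 2/35, 2/7 · 1/5 = 2/35; these sum to 1/7.
Dividing through by the total gives posterior P(r = 1 | data) = 0, P(r = 2 | data) = 1/5, P(r = 3 | data) = 2/5, P(r = 4 | data) = 2/5.
The predictive probability is P(black next | data) = (0)(1/5) + (1/2)(2/5) + (1)(2/5) = 3/5.

0.600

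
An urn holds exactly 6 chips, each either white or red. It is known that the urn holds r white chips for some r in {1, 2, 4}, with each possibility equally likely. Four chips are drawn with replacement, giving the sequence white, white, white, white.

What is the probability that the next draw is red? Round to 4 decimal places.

For each hypothesis, P(data | H) works out to: P(data | r = 1) = (1/6)(1/6)(1/6)(1/6) = 0.0007716; P(data | r = 2) = (2/6)(2/6)(2/6)(2/6) = 0.012346; P(data | r = 4) = (4/6)(4/6)(4/6)(4/6) = 0.19753.
Weighting by the prior gives 1/3 · 0.0007716 = 0.0002572, 1/3 · 0.012346 = 0.0041152, 1/3 · 0.19753 = 0.065844; summing to 0.070216.
Normalising, the posterior is P(r = 1 | data) = 0.003663, P(r = 2 | data) = 0.058608, P(r = 4 | data) = 0.93773.
Averaging over the posterior, P(red next | data) = (5/6)(0.003663) + (2/3)(0.058608) + (1/3)(0.93773) = 0.3547.

0.3547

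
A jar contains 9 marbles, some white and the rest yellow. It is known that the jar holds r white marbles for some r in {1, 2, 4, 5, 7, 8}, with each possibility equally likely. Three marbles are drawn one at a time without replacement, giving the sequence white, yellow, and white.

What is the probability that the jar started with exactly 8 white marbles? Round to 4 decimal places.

The likelihood of the observed sequence under each hypothesis: P(data | r = 1) = (1/9)(8/8)(0/7) = 0; P(data | r = 2) = (2/9)(7/8)(1/7) = 1/36; P(data | r = 4) = (4/9)(5/8)(3/7) = 5/42; P(data | r = 5) = (5/9)(4/8)(4/7) = 10/63; P(data | r = 7) = (7/9)(2/8)(6/7) = 1/6; P(data | r = 8) = (8/9)(1/8)(7/7) = 1/9.
Multiplying each by its prior: 1/6 · 0 = 0, 1/6 · 1/36 = 1/216, 1/6 · 5/42 = 5/252, 1/6 · 10/63 = 5/189, 1/6 · 1/6 = 1/36, 1/6 · 1/9 = 1/54; summing to 7/72.
So P(r = 8 | data) = (1/54) / (7/72) = 4/21.

0.1905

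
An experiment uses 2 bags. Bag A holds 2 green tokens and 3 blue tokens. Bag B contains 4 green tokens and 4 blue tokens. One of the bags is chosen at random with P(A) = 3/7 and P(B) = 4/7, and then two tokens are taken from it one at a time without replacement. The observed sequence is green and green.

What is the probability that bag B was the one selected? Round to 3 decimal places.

0.741

For each hypothesis, P(data | H) works out to: P(data | bag A) = (2/5)(1/4) = 1/10; P(data | bag B) = (4/8)(3/7) = 3/14.
Multiplying each by its prior: 3/7 · 1/10 = 3/70, 4/7 · 3/14 = 6/49; these sum to 81/490.
Therefore the posterior P(bag B | data) = (6/49) / (81/490) = 20/27.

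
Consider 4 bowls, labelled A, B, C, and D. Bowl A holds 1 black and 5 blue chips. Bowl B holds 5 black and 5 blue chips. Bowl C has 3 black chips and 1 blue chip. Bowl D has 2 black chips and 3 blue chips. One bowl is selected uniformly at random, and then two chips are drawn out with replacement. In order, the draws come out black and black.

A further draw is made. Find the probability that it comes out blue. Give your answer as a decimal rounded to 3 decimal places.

Under each hypothesis, the probability of the observed sequence is: P(data | bowl A) = (1/6)(1/6) = 0.027778; P(data | bowl B) = (5/10)(5/10) = 0.25; P(data | bowl C) = (3/4)(3/4) = 0.5625; P(data | bowl D) = (2/5)(2/5) = 0.16.
The prior-weighted likelihoods are 1/4 · 0.027778 = 0.0069444, 1/4 · 0.25 = 0.0625, 1/4 · 0.5625 = 0.14062, 1/4 · 0.16 = 0.04; summing to 0.25007.
Dividing through by the total gives posterior P(bowl A | data) = 0.02777, P(bowl B | data) = 0.24993, P(bowl C | data) = 0.56234, P(bowl D | data) = 0.15996.
Averaging over the posterior, P(blue next | data) = (5/6)(0.02777) + (1/2)(0.24993) + (1/4)(0.56234) + (3/5)(0.15996) = 0.38467.

0.385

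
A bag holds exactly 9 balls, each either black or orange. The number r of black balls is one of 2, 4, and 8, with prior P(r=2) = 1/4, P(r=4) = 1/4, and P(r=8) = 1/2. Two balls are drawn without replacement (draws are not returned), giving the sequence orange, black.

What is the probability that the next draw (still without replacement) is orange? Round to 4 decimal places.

0.4686

The likelihood of the observed sequence under each hypothesis: P(data | r = 2) = (7/9)(2/8) = 7/36; P(data | r = 4) = (5/9)(4/8) = 5/18; P(data | r = 8) = (1/9)(8/8) = 1/9.
The prior-weighted likelihoods are 1/4 · 7/36 = 7/144, 1/4 · 5/18 = 5/72, 1/2 · 1/9 = 1/18; with total 25/144.
The posterior is then P(r = 2 | data) = 7/25, P(r = 4 | data) = 2/5, P(r = 8 | data) = 8/25.
Averaging over the posterior, P(orange next | data) = (6/7)(7/25) + (4/7)(2/5) + (0)(8/25) = 82/175.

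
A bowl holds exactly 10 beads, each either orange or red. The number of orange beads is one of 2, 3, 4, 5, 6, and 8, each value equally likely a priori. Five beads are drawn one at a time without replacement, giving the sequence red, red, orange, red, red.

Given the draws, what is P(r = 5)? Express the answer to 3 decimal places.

The likelihood of the observed sequence under each hypothesis: P(data | r = 2) = (8/10)(7/9)(2/8)(6/7)(5/6) = 0.11111; P(data | r = 3) = (7/10)(6/9)(3/8)(5/7)(4/6) = 0.083333; P(data | r = 4) = (6/10)(5/9)(4/8)(4/7)(3/6) = 0.047619; P(data | r = 5) = (5/10)(4/9)(5/8)(3/7)(2/6) = 0.019841; P(data | r = 6) = (4/10)(3/9)(6/8)(2/7)(1/6) = 0.0047619; P(data | r = 8) = (2/10)(1/9)(8/8)(0/7) = 0.
Weighting by the prior gives 1/6 · 0.11111 = 0.018519, 1/6 · 0.083333 = 0.013889, 1/6 · 0.047619 = 0.0079365, 1/6 · 0.019841 = 0.0033069, 1/6 · 0.0047619 = 0.00079365, 1/6 · 0 = 0; with total 0.044444.
By Bayes' rule, P(r = 5 | data) = (0.0033069) / (0.044444) = 0.074405.

0.074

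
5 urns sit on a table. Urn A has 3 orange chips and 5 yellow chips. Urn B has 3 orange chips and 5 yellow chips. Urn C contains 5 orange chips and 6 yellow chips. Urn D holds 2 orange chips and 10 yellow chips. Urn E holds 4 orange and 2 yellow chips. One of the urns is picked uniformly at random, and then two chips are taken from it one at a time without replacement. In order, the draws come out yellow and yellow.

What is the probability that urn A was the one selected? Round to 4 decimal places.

Compute the likelihood of the observed sequence for each case: P(data | urn A) = (5/8)(4/7) = 0.35714; P(data | urn B) = (5/8)(4/7) = 0.35714; P(data | urn C) = (6/11)(5/10) = 0.27273; P(data | urn D) = (10/12)(9/11) = 0.68182; P(data | urn E) = (2/6)(1/5) = 0.066667.
Weighting by the prior gives 1/5 · 0.35714 = 0.071429, 1/5 · 0.35714 = 0.071429, 1/5 · 0.27273 = 0.054545, 1/5 · 0.68182 = 0.13636, 1/5 · 0.066667 = 0.013333; these sum to 0.3471.
By Bayes' rule, P(urn A | data) = (0.071429) / (0.3471) = 0.20579.

0.2058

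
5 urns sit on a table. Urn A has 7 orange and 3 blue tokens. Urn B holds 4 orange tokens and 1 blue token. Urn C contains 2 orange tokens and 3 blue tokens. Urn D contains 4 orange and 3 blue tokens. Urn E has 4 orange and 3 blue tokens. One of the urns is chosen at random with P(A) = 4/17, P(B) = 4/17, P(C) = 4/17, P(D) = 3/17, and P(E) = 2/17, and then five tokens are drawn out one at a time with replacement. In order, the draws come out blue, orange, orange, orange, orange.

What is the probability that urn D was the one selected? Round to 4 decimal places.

0.1514

The likelihood of the observed sequence under each hypothesis: P(data | urn A) = (3/10)(7/10)(7/10)(7/10)(7/10) = 0.07203; P(data | urn B) = (1/5)(4/5)(4/5)(4/5)(4/5) = 0.08192; P(data | urn C) = (3/5)(2/5)(2/5)(2/5)(2/5) = 0.01536; P(data | urn D) = (3/7)(4/7)(4/7)(4/7)(4/7) = 0.045695; P(data | urn E) = (3/7)(4/7)(4/7)(4/7)(4/7) = 0.045695.
The prior-weighted likelihoods are 4/17 · 0.07203 = 0.016948, 4/17 · 0.08192 = 0.019275, 4/17 · 0.01536 = 0.0036141, 3/17 · 0.045695 = 0.0080639, 2/17 · 0.045695 = 0.0053759; with total 0.053277.
By Bayes' rule, P(urn D | data) = (0.0080639) / (0.053277) = 0.15136.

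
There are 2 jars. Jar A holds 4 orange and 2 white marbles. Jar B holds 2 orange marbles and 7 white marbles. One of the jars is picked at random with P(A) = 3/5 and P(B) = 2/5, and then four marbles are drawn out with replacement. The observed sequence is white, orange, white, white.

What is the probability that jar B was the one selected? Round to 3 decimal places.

0.738

Under each hypothesis, the probability of the observed sequence is: P(data | jar A) = (2/6)(4/6)(2/6)(2/6) = 0.024691; P(data | jar B) = (7/9)(2/9)(7/9)(7/9) = 0.10456.
Weighting by the prior gives 3/5 · 0.024691 = 0.014815, 2/5 · 0.10456 = 0.041823; with total 0.056638.
Therefore the posterior P(jar B | data) = (0.041823) / (0.056638) = 0.73843.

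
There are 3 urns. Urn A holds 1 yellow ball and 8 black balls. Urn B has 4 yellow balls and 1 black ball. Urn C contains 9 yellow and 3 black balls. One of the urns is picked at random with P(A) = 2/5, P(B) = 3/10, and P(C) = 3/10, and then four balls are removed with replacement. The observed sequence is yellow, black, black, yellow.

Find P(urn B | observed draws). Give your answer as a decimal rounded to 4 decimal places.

Compute the likelihood of the observed sequence for each case: P(data | urn A) = (1/9)(8/9)(8/9)(1/9) = 0.0097546; P(data | urn B) = (4/5)(1/5)(1/5)(4/5) = 0.0256; P(data | urn C) = (9/12)(3/12)(3/12)(9/12) = 0.035156.
Weighting by the prior gives 2/5 · 0.0097546 = 0.0039018, 3/10 · 0.0256 = 0.00768, 3/10 · 0.035156 = 0.010547; summing to 0.022129.
So P(urn B | data) = (0.00768) / (0.022129) = 0.34706.

0.3471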